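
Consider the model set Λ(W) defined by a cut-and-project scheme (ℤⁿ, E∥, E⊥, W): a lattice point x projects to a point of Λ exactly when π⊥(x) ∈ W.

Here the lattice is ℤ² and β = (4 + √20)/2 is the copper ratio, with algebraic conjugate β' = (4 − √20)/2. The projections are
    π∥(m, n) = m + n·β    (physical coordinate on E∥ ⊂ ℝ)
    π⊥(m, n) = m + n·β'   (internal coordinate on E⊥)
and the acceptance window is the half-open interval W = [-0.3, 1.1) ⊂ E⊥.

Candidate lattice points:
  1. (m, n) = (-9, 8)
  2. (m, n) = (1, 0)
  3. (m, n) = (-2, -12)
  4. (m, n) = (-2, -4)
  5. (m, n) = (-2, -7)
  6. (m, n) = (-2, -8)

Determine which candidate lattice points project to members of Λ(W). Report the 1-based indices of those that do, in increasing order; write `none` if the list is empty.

2, 3, 6

Compute β' = (4−√20)/2 = -0.23607, so π⊥(m,n) = m -0.23607·n.
[1] lift (-9,8): star map gives -10.88854; window check -0.3 ≤ -10.88854 < 1.1 is false → out
[2] lift (1,0): star map gives 1.00000; window check -0.3 ≤ 1.00000 < 1.1 is true → IN Λ
[3] lift (-2,-12): star map gives 0.83282; window check -0.3 ≤ 0.83282 < 1.1 is true → IN Λ
[4] lift (-2,-4): star map gives -1.05573; window check -0.3 ≤ -1.05573 < 1.1 is false → out
[5] lift (-2,-7): star map gives -0.34752; window check -0.3 ≤ -0.34752 < 1.1 is false → out
[6] lift (-2,-8): star map gives -0.11146; window check -0.3 ≤ -0.11146 < 1.1 is true → IN Λ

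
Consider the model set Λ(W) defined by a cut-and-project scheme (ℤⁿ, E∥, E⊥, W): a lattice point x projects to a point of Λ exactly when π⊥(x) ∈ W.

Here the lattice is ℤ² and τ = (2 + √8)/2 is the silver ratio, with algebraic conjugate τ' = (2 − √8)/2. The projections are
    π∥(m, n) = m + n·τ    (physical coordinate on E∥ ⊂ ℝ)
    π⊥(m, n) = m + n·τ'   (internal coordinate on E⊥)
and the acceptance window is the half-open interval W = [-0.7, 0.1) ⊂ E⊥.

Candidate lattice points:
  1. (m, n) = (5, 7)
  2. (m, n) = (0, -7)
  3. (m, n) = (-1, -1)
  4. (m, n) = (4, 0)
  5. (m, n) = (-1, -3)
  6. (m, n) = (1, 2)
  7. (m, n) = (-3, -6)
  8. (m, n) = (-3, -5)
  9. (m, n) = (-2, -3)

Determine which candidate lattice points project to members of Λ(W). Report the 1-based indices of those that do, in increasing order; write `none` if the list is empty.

Numerically τ ≈ 2.414214 and τ' = −1/τ ≈ -0.414214.
[1] lift (5,7): star map gives 2.100505; window check -0.7 ≤ 2.100505 < 0.1 is false → out
[2] lift (0,-7): star map gives 2.899495; window check -0.7 ≤ 2.899495 < 0.1 is false → out
[3] lift (-1,-1): star map gives -0.585786; window check -0.7 ≤ -0.585786 < 0.1 is true → IN Λ
[4] lift (4,0): star map gives 4.000000; window check -0.7 ≤ 4.000000 < 0.1 is false → out
[5] lift (-1,-3): star map gives 0.242641; window check -0.7 ≤ 0.242641 < 0.1 is false → out
[6] lift (1,2): star map gives 0.171573; window check -0.7 ≤ 0.171573 < 0.1 is false → out
[7] lift (-3,-6): star map gives -0.514719; window check -0.7 ≤ -0.514719 < 0.1 is true → IN Λ
[8] lift (-3,-5): star map gives -0.928932; window check -0.7 ≤ -0.928932 < 0.1 is false → out
[9] lift (-2,-3): star map gives -0.757359; window check -0.7 ≤ -0.757359 < 0.1 is false → out

3, 7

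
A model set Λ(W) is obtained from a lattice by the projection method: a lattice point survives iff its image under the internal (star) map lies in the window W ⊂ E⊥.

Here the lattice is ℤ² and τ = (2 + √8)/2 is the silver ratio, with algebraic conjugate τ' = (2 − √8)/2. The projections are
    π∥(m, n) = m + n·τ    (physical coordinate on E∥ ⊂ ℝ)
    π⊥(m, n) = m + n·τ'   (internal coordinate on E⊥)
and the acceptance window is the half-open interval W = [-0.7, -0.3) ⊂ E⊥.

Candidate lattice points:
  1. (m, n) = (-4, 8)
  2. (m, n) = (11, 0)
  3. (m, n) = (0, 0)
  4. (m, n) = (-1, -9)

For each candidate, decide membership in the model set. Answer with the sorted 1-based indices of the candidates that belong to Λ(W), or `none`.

τ' = (2−√8)/2 ≈ -0.4142.
candidate 1: (m,n)=(-4,8) → π∥ = -4+8·τ ≈ 15.3137, π⊥ = -4+8·τ' ≈ -7.3137 ∉ [-0.7, -0.3) ⇒ out
candidate 2: (m,n)=(11,0) → π∥ = 11+0·τ ≈ 11.0000, π⊥ = 11+0·τ' ≈ 11.0000 ∉ [-0.7, -0.3) ⇒ out
candidate 3: (m,n)=(0,0) → π∥ = 0+0·τ ≈ 0.0000, π⊥ = 0+0·τ' ≈ 0.0000 ∉ [-0.7, -0.3) ⇒ out
candidate 4: (m,n)=(-1,-9) → π∥ = -1-9·τ ≈ -22.7279, π⊥ = -1-9·τ' ≈ 2.7279 ∉ [-0.7, -0.3) ⇒ out

none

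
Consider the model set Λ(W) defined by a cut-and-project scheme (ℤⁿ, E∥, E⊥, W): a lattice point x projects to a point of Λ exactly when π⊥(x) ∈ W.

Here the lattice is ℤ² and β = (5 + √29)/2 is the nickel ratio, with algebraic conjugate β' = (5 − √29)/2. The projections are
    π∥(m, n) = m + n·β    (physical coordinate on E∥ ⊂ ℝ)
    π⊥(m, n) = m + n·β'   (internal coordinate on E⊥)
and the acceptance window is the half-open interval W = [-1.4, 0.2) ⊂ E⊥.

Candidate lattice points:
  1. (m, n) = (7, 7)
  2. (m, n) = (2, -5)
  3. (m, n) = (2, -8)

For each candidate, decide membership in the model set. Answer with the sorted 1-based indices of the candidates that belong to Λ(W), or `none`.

Compute β' = (5−√29)/2 = -0.192582, so π⊥(m,n) = m -0.192582·n.
#1 (7,7): internal coord 7 + (7)·β' = +5.651923; +5.651923 ∉ [-1.4, 0.2) → out
#2 (2,-5): internal coord 2 + (-5)·β' = +2.962912; +2.962912 ∉ [-1.4, 0.2) → out
#3 (2,-8): internal coord 2 + (-8)·β' = +3.540659; +3.540659 ∉ [-1.4, 0.2) → out

none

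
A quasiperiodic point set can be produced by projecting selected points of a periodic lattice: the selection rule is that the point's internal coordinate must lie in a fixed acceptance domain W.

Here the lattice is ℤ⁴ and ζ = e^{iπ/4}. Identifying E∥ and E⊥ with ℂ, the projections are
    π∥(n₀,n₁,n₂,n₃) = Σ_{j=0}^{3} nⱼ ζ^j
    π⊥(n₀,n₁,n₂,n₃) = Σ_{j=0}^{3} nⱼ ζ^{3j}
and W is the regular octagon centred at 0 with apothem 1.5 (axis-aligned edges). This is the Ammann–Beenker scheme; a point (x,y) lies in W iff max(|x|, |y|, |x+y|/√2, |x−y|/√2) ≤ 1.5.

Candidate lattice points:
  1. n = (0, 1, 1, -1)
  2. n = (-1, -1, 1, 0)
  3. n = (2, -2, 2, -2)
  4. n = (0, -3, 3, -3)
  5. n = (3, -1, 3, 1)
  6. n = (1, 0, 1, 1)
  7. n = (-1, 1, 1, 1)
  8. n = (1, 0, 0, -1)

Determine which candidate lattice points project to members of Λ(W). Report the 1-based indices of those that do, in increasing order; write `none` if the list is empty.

Internal map: ζ^{3j} for j=0..3 gives (1,0), (−√2/2,√2/2), (0,−1), (√2/2,√2/2).
#1 (0, 1, 1, -1): internal (-1.41421, -1.00000); octagon support 1.70711 vs apothem 1.5 → ∉ W
#2 (-1, -1, 1, 0): internal (-0.29289, -1.70711); octagon support 1.70711 vs apothem 1.5 → ∉ W
#3 (2, -2, 2, -2): internal (2.00000, -4.82843); octagon support 4.82843 vs apothem 1.5 → ∉ W
#4 (0, -3, 3, -3): internal (0.00000, -7.24264); octagon support 7.24264 vs apothem 1.5 → ∉ W
#5 (3, -1, 3, 1): internal (4.41421, -3.00000); octagon support 5.24264 vs apothem 1.5 → ∉ W
#6 (1, 0, 1, 1): internal (1.70711, -0.29289); octagon support 1.70711 vs apothem 1.5 → ∉ W
#7 (-1, 1, 1, 1): internal (-1.00000, 0.41421); octagon support 1.00000 vs apothem 1.5 → ∈ W
#8 (1, 0, 0, -1): internal (0.29289, -0.70711); octagon support 0.70711 vs apothem 1.5 → ∈ W

7, 8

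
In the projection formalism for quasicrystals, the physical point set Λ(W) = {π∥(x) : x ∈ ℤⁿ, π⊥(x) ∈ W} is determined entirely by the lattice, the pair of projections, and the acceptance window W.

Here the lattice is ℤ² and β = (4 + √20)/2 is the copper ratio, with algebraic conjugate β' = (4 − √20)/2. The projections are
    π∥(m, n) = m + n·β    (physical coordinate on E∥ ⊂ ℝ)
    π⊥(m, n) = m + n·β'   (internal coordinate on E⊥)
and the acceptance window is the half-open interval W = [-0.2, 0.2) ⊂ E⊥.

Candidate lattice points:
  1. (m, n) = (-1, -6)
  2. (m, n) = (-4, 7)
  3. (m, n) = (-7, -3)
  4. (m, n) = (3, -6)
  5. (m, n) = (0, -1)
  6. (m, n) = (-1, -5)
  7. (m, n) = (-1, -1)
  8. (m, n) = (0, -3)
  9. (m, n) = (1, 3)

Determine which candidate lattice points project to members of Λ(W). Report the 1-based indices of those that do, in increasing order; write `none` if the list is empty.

Numerically β ≈ 4.236068 and β' = −1/β ≈ -0.236068.
[1] lift (-1,-6): star map gives 0.416408; window check -0.2 ≤ 0.416408 < 0.2 is false → out
[2] lift (-4,7): star map gives -5.652476; window check -0.2 ≤ -5.652476 < 0.2 is false → out
[3] lift (-7,-3): star map gives -6.291796; window check -0.2 ≤ -6.291796 < 0.2 is false → out
[4] lift (3,-6): star map gives 4.416408; window check -0.2 ≤ 4.416408 < 0.2 is false → out
[5] lift (0,-1): star map gives 0.236068; window check -0.2 ≤ 0.236068 < 0.2 is false → out
[6] lift (-1,-5): star map gives 0.180340; window check -0.2 ≤ 0.180340 < 0.2 is true → IN Λ
[7] lift (-1,-1): star map gives -0.763932; window check -0.2 ≤ -0.763932 < 0.2 is false → out
[8] lift (0,-3): star map gives 0.708204; window check -0.2 ≤ 0.708204 < 0.2 is false → out
[9] lift (1,3): star map gives 0.291796; window check -0.2 ≤ 0.291796 < 0.2 is false → out

6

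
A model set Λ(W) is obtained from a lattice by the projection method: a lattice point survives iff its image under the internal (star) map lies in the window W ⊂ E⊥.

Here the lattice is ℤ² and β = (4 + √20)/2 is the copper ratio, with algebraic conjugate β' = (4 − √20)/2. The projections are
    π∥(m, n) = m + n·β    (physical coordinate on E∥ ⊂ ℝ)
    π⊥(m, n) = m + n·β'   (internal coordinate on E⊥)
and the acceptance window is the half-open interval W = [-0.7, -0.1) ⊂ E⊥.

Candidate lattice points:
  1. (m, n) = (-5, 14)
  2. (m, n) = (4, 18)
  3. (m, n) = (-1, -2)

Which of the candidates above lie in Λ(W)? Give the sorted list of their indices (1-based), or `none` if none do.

Compute β' = (4−√20)/2 = -0.236068, so π⊥(m,n) = m -0.236068·n.
candidate 1: (m,n)=(-5,14) → π∥ = -5+14·β ≈ 54.304952, π⊥ = -5+14·β' ≈ -8.304952 ∉ [-0.7, -0.1) ⇒ out
candidate 2: (m,n)=(4,18) → π∥ = 4+18·β ≈ 80.249224, π⊥ = 4+18·β' ≈ -0.249224 ∈ [-0.7, -0.1) ⇒ IN Λ
candidate 3: (m,n)=(-1,-2) → π∥ = -1-2·β ≈ -9.472136, π⊥ = -1-2·β' ≈ -0.527864 ∈ [-0.7, -0.1) ⇒ IN Λ

2, 3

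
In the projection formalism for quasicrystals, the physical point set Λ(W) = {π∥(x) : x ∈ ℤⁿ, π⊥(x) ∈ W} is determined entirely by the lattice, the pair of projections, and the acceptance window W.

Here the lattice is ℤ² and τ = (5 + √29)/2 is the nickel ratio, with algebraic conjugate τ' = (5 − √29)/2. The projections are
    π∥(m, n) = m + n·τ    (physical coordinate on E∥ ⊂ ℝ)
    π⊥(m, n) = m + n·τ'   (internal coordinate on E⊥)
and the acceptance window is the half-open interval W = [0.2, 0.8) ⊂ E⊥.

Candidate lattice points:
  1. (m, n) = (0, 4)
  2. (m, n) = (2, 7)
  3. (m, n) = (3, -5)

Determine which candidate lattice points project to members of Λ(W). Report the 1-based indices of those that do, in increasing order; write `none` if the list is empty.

2

Compute τ' = (5−√29)/2 = -0.1926, so π⊥(m,n) = m -0.1926·n.
#1 (0,4): internal coord 0 + (4)·τ' = -0.7703; -0.7703 ∉ [0.2, 0.8) → out
#2 (2,7): internal coord 2 + (7)·τ' = +0.6519; +0.6519 ∈ [0.2, 0.8) → IN Λ
#3 (3,-5): internal coord 3 + (-5)·τ' = +3.9629; +3.9629 ∉ [0.2, 0.8) → out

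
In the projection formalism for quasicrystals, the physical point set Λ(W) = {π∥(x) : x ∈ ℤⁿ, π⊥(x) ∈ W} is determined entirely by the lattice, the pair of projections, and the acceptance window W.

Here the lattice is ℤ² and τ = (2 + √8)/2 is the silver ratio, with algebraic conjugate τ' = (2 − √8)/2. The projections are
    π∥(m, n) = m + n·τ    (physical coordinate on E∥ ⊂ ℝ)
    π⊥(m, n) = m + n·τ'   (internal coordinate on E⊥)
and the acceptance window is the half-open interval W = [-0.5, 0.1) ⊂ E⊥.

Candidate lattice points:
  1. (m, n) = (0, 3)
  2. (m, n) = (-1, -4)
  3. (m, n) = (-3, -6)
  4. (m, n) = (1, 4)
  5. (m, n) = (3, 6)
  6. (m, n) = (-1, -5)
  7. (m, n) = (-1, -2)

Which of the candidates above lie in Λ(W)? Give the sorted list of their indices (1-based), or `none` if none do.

τ' = (2−√8)/2 ≈ -0.4142.
[1] lift (0,3): star map gives -1.2426; window check -0.5 ≤ -1.2426 < 0.1 is false → out
[2] lift (-1,-4): star map gives 0.6569; window check -0.5 ≤ 0.6569 < 0.1 is false → out
[3] lift (-3,-6): star map gives -0.5147; window check -0.5 ≤ -0.5147 < 0.1 is false → out
[4] lift (1,4): star map gives -0.6569; window check -0.5 ≤ -0.6569 < 0.1 is false → out
[5] lift (3,6): star map gives 0.5147; window check -0.5 ≤ 0.5147 < 0.1 is false → out
[6] lift (-1,-5): star map gives 1.0711; window check -0.5 ≤ 1.0711 < 0.1 is false → out
[7] lift (-1,-2): star map gives -0.1716; window check -0.5 ≤ -0.1716 < 0.1 is true → IN Λ

7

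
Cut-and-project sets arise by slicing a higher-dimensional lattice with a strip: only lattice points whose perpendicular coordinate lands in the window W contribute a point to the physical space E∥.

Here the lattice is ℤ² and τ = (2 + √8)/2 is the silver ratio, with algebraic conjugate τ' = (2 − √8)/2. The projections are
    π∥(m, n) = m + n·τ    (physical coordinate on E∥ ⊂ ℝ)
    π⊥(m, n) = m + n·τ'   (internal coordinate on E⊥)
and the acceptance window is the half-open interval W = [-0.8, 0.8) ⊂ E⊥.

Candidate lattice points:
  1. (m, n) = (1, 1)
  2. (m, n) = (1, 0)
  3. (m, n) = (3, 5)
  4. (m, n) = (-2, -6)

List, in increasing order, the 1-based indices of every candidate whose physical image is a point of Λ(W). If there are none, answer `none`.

τ' = (2−√8)/2 ≈ -0.414214.
[1] lift (1,1): star map gives 0.585786; window check -0.8 ≤ 0.585786 < 0.8 is true → IN Λ
[2] lift (1,0): star map gives 1.000000; window check -0.8 ≤ 1.000000 < 0.8 is false → out
[3] lift (3,5): star map gives 0.928932; window check -0.8 ≤ 0.928932 < 0.8 is false → out
[4] lift (-2,-6): star map gives 0.485281; window check -0.8 ≤ 0.485281 < 0.8 is true → IN Λ

1, 4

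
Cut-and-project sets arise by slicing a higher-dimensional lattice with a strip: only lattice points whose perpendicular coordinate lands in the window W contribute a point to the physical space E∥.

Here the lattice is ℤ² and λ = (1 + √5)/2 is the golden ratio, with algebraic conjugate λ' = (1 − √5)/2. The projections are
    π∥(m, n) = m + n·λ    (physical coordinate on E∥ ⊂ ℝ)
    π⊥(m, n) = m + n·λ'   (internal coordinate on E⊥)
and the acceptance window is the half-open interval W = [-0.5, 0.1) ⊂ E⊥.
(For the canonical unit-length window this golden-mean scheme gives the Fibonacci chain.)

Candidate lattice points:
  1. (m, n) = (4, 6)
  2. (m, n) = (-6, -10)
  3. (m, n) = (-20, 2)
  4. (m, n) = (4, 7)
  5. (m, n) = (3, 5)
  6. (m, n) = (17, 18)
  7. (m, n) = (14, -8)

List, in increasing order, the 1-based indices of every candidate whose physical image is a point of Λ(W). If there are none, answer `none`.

4, 5

Compute λ' = (1−√5)/2 = -0.6180, so π⊥(m,n) = m -0.6180·n.
[1] lift (4,6): star map gives 0.2918; window check -0.5 ≤ 0.2918 < 0.1 is false → out
[2] lift (-6,-10): star map gives 0.1803; window check -0.5 ≤ 0.1803 < 0.1 is false → out
[3] lift (-20,2): star map gives -21.2361; window check -0.5 ≤ -21.2361 < 0.1 is false → out
[4] lift (4,7): star map gives -0.3262; window check -0.5 ≤ -0.3262 < 0.1 is true → IN Λ
[5] lift (3,5): star map gives -0.0902; window check -0.5 ≤ -0.0902 < 0.1 is true → IN Λ
[6] lift (17,18): star map gives 5.8754; window check -0.5 ≤ 5.8754 < 0.1 is false → out
[7] lift (14,-8): star map gives 18.9443; window check -0.5 ≤ 18.9443 < 0.1 is false → out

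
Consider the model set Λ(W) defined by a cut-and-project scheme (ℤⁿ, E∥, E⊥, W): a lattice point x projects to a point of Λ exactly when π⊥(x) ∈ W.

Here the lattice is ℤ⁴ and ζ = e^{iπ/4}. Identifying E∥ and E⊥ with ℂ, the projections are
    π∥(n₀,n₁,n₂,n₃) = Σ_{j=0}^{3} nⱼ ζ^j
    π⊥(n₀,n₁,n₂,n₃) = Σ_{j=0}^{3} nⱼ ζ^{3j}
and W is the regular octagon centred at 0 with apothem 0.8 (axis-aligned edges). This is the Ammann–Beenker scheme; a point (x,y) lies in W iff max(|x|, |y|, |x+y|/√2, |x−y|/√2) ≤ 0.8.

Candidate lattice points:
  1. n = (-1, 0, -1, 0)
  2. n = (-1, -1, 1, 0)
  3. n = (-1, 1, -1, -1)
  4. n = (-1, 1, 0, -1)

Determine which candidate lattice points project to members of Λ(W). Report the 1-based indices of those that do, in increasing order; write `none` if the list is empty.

none

With ζ = e^{iπ/4} the internal vectors are ζ^0,ζ^3,ζ^6,ζ^9.
candidate 1: n = (-1, 0, -1, 0) → π⊥ ≈ (-1.00000, +1.00000); max(|x|,|y|,|x±y|/√2) = 1.41421 > 0.8 ⇒ ∉ W
candidate 2: n = (-1, -1, 1, 0) → π⊥ ≈ (-0.29289, -1.70711); max(|x|,|y|,|x±y|/√2) = 1.70711 > 0.8 ⇒ ∉ W
candidate 3: n = (-1, 1, -1, -1) → π⊥ ≈ (-2.41421, +1.00000); max(|x|,|y|,|x±y|/√2) = 2.41421 > 0.8 ⇒ ∉ W
candidate 4: n = (-1, 1, 0, -1) → π⊥ ≈ (-2.41421, +0.00000); max(|x|,|y|,|x±y|/√2) = 2.41421 > 0.8 ⇒ ∉ W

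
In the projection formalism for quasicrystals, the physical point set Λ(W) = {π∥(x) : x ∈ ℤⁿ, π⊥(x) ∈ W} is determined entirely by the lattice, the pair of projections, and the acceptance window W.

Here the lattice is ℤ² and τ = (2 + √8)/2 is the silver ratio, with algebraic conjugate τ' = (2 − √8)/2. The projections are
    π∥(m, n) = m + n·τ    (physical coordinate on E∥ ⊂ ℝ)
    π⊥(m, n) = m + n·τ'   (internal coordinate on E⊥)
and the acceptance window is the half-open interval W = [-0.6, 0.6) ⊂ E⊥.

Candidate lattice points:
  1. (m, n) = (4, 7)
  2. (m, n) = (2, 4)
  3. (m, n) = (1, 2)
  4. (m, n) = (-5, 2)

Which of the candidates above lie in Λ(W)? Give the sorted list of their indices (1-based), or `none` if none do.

τ' = (2−√8)/2 ≈ -0.4142.
#1 (4,7): internal coord 4 + (7)·τ' = +1.1005; +1.1005 ∉ [-0.6, 0.6) → out
#2 (2,4): internal coord 2 + (4)·τ' = +0.3431; +0.3431 ∈ [-0.6, 0.6) → IN Λ
#3 (1,2): internal coord 1 + (2)·τ' = +0.1716; +0.1716 ∈ [-0.6, 0.6) → IN Λ
#4 (-5,2): internal coord -5 + (2)·τ' = -5.8284; -5.8284 ∉ [-0.6, 0.6) → out

2, 3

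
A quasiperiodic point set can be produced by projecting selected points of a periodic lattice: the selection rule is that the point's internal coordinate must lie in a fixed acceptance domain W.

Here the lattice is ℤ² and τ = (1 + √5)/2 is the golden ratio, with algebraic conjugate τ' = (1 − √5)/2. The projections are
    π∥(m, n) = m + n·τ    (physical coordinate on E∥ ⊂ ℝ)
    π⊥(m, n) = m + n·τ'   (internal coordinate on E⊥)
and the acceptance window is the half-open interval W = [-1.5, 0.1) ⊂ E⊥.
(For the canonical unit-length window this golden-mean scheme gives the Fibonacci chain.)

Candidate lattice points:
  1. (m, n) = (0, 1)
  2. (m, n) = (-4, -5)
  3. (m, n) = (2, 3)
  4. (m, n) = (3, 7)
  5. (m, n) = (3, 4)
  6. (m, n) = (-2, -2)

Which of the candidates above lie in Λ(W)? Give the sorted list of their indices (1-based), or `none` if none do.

τ' = (1−√5)/2 ≈ -0.61803.
[1] lift (0,1): star map gives -0.61803; window check -1.5 ≤ -0.61803 < 0.1 is true → IN Λ
[2] lift (-4,-5): star map gives -0.90983; window check -1.5 ≤ -0.90983 < 0.1 is true → IN Λ
[3] lift (2,3): star map gives 0.14590; window check -1.5 ≤ 0.14590 < 0.1 is false → out
[4] lift (3,7): star map gives -1.32624; window check -1.5 ≤ -1.32624 < 0.1 is true → IN Λ
[5] lift (3,4): star map gives 0.52786; window check -1.5 ≤ 0.52786 < 0.1 is false → out
[6] lift (-2,-2): star map gives -0.76393; window check -1.5 ≤ -0.76393 < 0.1 is true → IN Λ

1, 2, 4, 6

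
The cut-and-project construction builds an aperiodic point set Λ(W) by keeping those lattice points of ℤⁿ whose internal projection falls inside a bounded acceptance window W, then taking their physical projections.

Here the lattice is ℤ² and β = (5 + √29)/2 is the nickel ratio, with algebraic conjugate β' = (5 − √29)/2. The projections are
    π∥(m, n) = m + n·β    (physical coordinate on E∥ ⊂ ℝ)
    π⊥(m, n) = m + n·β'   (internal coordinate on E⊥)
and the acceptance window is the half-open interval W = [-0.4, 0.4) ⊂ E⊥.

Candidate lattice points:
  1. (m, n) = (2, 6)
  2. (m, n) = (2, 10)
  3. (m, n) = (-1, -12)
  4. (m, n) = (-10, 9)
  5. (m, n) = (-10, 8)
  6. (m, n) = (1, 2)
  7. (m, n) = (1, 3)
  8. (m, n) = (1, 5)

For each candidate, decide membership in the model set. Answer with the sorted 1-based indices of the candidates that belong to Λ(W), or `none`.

Numerically β ≈ 5.19258 and β' = −1/β ≈ -0.19258.
#1 (2,6): internal coord 2 + (6)·β' = +0.84451; +0.84451 ∉ [-0.4, 0.4) → out
#2 (2,10): internal coord 2 + (10)·β' = +0.07418; +0.07418 ∈ [-0.4, 0.4) → IN Λ
#3 (-1,-12): internal coord -1 + (-12)·β' = +1.31099; +1.31099 ∉ [-0.4, 0.4) → out
#4 (-10,9): internal coord -10 + (9)·β' = -11.73324; -11.73324 ∉ [-0.4, 0.4) → out
#5 (-10,8): internal coord -10 + (8)·β' = -11.54066; -11.54066 ∉ [-0.4, 0.4) → out
#6 (1,2): internal coord 1 + (2)·β' = +0.61484; +0.61484 ∉ [-0.4, 0.4) → out
#7 (1,3): internal coord 1 + (3)·β' = +0.42225; +0.42225 ∉ [-0.4, 0.4) → out
#8 (1,5): internal coord 1 + (5)·β' = +0.03709; +0.03709 ∈ [-0.4, 0.4) → IN Λ

2, 8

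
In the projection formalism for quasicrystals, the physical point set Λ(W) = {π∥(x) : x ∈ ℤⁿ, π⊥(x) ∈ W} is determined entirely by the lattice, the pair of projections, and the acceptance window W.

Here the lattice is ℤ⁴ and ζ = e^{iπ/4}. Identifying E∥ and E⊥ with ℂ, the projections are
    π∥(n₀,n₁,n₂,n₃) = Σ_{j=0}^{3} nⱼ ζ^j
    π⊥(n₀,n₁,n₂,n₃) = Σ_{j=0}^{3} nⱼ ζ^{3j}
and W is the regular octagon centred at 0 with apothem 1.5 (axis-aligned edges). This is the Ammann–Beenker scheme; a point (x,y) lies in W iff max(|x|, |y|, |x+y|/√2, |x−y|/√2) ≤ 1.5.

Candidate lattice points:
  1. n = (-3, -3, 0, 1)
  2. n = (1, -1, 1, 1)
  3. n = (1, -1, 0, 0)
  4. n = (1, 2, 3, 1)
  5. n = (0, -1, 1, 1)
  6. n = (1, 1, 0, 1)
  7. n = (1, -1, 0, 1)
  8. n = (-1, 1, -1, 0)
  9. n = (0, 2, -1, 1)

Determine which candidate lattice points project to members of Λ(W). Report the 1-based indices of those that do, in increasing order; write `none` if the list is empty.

π⊥(n) = n₀ + n₁ζ³ + n₂ζ⁶ + n₃ζ⁹ where ζ = e^{iπ/4}.
candidate 1: n = (-3, -3, 0, 1) → π⊥ ≈ (-0.1716, -1.4142); max(|x|,|y|,|x±y|/√2) = 1.4142 ≤ 1.5 ⇒ ∈ W
candidate 2: n = (1, -1, 1, 1) → π⊥ ≈ (+2.4142, -1.0000); max(|x|,|y|,|x±y|/√2) = 2.4142 > 1.5 ⇒ ∉ W
candidate 3: n = (1, -1, 0, 0) → π⊥ ≈ (+1.7071, -0.7071); max(|x|,|y|,|x±y|/√2) = 1.7071 > 1.5 ⇒ ∉ W
candidate 4: n = (1, 2, 3, 1) → π⊥ ≈ (+0.2929, -0.8787); max(|x|,|y|,|x±y|/√2) = 0.8787 ≤ 1.5 ⇒ ∈ W
candidate 5: n = (0, -1, 1, 1) → π⊥ ≈ (+1.4142, -1.0000); max(|x|,|y|,|x±y|/√2) = 1.7071 > 1.5 ⇒ ∉ W
candidate 6: n = (1, 1, 0, 1) → π⊥ ≈ (+1.0000, +1.4142); max(|x|,|y|,|x±y|/√2) = 1.7071 > 1.5 ⇒ ∉ W
candidate 7: n = (1, -1, 0, 1) → π⊥ ≈ (+2.4142, +0.0000); max(|x|,|y|,|x±y|/√2) = 2.4142 > 1.5 ⇒ ∉ W
candidate 8: n = (-1, 1, -1, 0) → π⊥ ≈ (-1.7071, +1.7071); max(|x|,|y|,|x±y|/√2) = 2.4142 > 1.5 ⇒ ∉ W
candidate 9: n = (0, 2, -1, 1) → π⊥ ≈ (-0.7071, +3.1213); max(|x|,|y|,|x±y|/√2) = 3.1213 > 1.5 ⇒ ∉ W

1, 4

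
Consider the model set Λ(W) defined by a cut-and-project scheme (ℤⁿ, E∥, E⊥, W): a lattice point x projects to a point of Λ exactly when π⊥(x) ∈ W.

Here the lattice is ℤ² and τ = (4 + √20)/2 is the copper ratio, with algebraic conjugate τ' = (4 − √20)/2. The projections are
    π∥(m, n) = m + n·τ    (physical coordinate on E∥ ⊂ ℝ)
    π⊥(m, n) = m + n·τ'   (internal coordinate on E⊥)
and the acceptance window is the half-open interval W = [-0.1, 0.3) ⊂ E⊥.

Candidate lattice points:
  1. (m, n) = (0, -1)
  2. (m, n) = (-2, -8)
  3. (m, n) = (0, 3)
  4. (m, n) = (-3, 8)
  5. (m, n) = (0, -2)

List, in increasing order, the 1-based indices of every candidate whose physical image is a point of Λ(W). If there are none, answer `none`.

1

Numerically τ ≈ 4.236068 and τ' = −1/τ ≈ -0.236068.
#1 (0,-1): internal coord 0 + (-1)·τ' = +0.236068; +0.236068 ∈ [-0.1, 0.3) → IN Λ
#2 (-2,-8): internal coord -2 + (-8)·τ' = -0.111456; -0.111456 ∉ [-0.1, 0.3) → out
#3 (0,3): internal coord 0 + (3)·τ' = -0.708204; -0.708204 ∉ [-0.1, 0.3) → out
#4 (-3,8): internal coord -3 + (8)·τ' = -4.888544; -4.888544 ∉ [-0.1, 0.3) → out
#5 (0,-2): internal coord 0 + (-2)·τ' = +0.472136; +0.472136 ∉ [-0.1, 0.3) → out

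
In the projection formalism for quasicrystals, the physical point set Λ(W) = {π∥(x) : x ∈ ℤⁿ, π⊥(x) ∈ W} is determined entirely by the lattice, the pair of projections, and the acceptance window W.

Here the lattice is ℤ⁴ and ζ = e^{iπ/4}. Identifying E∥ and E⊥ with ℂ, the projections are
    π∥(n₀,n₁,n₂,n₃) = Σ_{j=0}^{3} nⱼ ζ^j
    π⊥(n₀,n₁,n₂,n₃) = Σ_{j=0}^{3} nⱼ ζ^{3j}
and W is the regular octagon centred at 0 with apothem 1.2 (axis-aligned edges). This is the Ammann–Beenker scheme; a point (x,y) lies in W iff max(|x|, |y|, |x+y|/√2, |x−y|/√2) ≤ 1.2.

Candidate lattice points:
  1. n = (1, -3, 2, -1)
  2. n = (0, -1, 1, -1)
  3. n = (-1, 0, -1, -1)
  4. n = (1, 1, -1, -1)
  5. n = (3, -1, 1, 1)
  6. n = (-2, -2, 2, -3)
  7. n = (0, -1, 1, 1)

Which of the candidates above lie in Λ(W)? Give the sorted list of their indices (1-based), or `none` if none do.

4

With ζ = e^{iπ/4} the internal vectors are ζ^0,ζ^3,ζ^6,ζ^9.
#1 (1, -3, 2, -1): internal (2.414214, -4.828427); octagon support 5.121320 vs apothem 1.2 → ∉ W
#2 (0, -1, 1, -1): internal (0.000000, -2.414214); octagon support 2.414214 vs apothem 1.2 → ∉ W
#3 (-1, 0, -1, -1): internal (-1.707107, 0.292893); octagon support 1.707107 vs apothem 1.2 → ∉ W
#4 (1, 1, -1, -1): internal (-0.414214, 1.000000); octagon support 1.000000 vs apothem 1.2 → ∈ W
#5 (3, -1, 1, 1): internal (4.414214, -1.000000); octagon support 4.414214 vs apothem 1.2 → ∉ W
#6 (-2, -2, 2, -3): internal (-2.707107, -5.535534); octagon support 5.828427 vs apothem 1.2 → ∉ W
#7 (0, -1, 1, 1): internal (1.414214, -1.000000); octagon support 1.707107 vs apothem 1.2 → ∉ W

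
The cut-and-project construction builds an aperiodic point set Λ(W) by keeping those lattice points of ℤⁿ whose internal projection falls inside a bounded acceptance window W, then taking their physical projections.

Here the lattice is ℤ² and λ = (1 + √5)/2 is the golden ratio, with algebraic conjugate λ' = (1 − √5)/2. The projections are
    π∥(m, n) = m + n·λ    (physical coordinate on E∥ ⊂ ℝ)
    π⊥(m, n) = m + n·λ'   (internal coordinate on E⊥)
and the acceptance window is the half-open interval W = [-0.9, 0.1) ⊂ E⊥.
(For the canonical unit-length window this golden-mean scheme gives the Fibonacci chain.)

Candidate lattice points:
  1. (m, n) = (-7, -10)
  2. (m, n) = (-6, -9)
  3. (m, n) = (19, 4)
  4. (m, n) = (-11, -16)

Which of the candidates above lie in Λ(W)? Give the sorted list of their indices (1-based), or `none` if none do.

λ' = (1−√5)/2 ≈ -0.6180.
candidate 1: (m,n)=(-7,-10) → π∥ = -7-10·λ ≈ -23.1803, π⊥ = -7-10·λ' ≈ -0.8197 ∈ [-0.9, 0.1) ⇒ IN Λ
candidate 2: (m,n)=(-6,-9) → π∥ = -6-9·λ ≈ -20.5623, π⊥ = -6-9·λ' ≈ -0.4377 ∈ [-0.9, 0.1) ⇒ IN Λ
candidate 3: (m,n)=(19,4) → π∥ = 19+4·λ ≈ 25.4721, π⊥ = 19+4·λ' ≈ 16.5279 ∉ [-0.9, 0.1) ⇒ out
candidate 4: (m,n)=(-11,-16) → π∥ = -11-16·λ ≈ -36.8885, π⊥ = -11-16·λ' ≈ -1.1115 ∉ [-0.9, 0.1) ⇒ out

1, 2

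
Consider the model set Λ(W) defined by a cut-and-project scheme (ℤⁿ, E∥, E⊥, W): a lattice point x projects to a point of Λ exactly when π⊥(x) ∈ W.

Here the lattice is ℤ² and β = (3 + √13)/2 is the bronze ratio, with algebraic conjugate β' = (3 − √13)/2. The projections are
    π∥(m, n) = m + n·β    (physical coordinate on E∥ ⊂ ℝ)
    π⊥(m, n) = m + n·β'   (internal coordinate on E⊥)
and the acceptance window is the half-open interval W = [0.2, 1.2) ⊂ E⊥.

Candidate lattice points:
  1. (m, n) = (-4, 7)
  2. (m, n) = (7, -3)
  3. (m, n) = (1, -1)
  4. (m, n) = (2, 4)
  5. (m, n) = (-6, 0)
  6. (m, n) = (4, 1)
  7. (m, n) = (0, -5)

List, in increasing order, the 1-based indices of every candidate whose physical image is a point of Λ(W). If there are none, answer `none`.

4

Compute β' = (3−√13)/2 = -0.3028, so π⊥(m,n) = m -0.3028·n.
#1 (-4,7): internal coord -4 + (7)·β' = -6.1194; -6.1194 ∉ [0.2, 1.2) → out
#2 (7,-3): internal coord 7 + (-3)·β' = +7.9083; +7.9083 ∉ [0.2, 1.2) → out
#3 (1,-1): internal coord 1 + (-1)·β' = +1.3028; +1.3028 ∉ [0.2, 1.2) → out
#4 (2,4): internal coord 2 + (4)·β' = +0.7889; +0.7889 ∈ [0.2, 1.2) → IN Λ
#5 (-6,0): internal coord -6 + (0)·β' = -6.0000; -6.0000 ∉ [0.2, 1.2) → out
#6 (4,1): internal coord 4 + (1)·β' = +3.6972; +3.6972 ∉ [0.2, 1.2) → out
#7 (0,-5): internal coord 0 + (-5)·β' = +1.5139; +1.5139 ∉ [0.2, 1.2) → out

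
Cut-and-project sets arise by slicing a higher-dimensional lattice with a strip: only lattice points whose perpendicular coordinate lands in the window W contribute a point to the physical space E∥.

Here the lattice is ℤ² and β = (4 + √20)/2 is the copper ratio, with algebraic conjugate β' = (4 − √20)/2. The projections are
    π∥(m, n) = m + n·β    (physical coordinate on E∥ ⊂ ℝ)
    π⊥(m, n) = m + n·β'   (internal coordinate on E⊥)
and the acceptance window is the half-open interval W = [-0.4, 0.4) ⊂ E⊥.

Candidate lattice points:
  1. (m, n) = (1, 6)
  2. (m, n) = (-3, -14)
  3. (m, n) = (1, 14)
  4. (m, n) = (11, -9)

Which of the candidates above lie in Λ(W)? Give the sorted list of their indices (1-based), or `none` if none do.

Compute β' = (4−√20)/2 = -0.2361, so π⊥(m,n) = m -0.2361·n.
#1 (1,6): internal coord 1 + (6)·β' = -0.4164; -0.4164 ∉ [-0.4, 0.4) → out
#2 (-3,-14): internal coord -3 + (-14)·β' = +0.3050; +0.3050 ∈ [-0.4, 0.4) → IN Λ
#3 (1,14): internal coord 1 + (14)·β' = -2.3050; -2.3050 ∉ [-0.4, 0.4) → out
#4 (11,-9): internal coord 11 + (-9)·β' = +13.1246; +13.1246 ∉ [-0.4, 0.4) → out

2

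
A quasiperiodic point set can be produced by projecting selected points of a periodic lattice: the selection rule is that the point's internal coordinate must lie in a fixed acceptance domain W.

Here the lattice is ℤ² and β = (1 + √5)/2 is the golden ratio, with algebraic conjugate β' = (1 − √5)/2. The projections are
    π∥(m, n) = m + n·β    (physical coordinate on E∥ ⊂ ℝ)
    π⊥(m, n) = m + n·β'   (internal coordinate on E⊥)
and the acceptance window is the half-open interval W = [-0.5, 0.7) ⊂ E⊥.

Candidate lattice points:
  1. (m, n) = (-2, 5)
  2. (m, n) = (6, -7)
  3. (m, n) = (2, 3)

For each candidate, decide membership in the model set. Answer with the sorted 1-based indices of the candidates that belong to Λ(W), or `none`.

3

Numerically β ≈ 1.6180 and β' = −1/β ≈ -0.6180.
#1 (-2,5): internal coord -2 + (5)·β' = -5.0902; -5.0902 ∉ [-0.5, 0.7) → out
#2 (6,-7): internal coord 6 + (-7)·β' = +10.3262; +10.3262 ∉ [-0.5, 0.7) → out
#3 (2,3): internal coord 2 + (3)·β' = +0.1459; +0.1459 ∈ [-0.5, 0.7) → IN Λ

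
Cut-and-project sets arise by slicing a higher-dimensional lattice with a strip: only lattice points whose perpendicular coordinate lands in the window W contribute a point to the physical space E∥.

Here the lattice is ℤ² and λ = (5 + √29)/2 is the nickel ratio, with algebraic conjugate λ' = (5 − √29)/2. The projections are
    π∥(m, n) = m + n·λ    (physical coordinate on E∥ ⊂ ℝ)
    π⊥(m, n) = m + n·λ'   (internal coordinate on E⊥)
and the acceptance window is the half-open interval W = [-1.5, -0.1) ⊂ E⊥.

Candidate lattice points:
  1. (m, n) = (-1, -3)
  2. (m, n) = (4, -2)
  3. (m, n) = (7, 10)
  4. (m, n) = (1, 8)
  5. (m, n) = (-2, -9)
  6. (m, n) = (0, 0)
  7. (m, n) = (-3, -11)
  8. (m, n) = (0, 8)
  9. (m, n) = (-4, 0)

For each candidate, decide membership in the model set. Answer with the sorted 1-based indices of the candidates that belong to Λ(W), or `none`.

Numerically λ ≈ 5.192582 and λ' = −1/λ ≈ -0.192582.
#1 (-1,-3): internal coord -1 + (-3)·λ' = -0.422253; -0.422253 ∈ [-1.5, -0.1) → IN Λ
#2 (4,-2): internal coord 4 + (-2)·λ' = +4.385165; +4.385165 ∉ [-1.5, -0.1) → out
#3 (7,10): internal coord 7 + (10)·λ' = +5.074176; +5.074176 ∉ [-1.5, -0.1) → out
#4 (1,8): internal coord 1 + (8)·λ' = -0.540659; -0.540659 ∈ [-1.5, -0.1) → IN Λ
#5 (-2,-9): internal coord -2 + (-9)·λ' = -0.266758; -0.266758 ∈ [-1.5, -0.1) → IN Λ
#6 (0,0): internal coord 0 + (0)·λ' = +0.000000; +0.000000 ∉ [-1.5, -0.1) → out
#7 (-3,-11): internal coord -3 + (-11)·λ' = -0.881594; -0.881594 ∈ [-1.5, -0.1) → IN Λ
#8 (0,8): internal coord 0 + (8)·λ' = -1.540659; -1.540659 ∉ [-1.5, -0.1) → out
#9 (-4,0): internal coord -4 + (0)·λ' = -4.000000; -4.000000 ∉ [-1.5, -0.1) → out

1, 4, 5, 7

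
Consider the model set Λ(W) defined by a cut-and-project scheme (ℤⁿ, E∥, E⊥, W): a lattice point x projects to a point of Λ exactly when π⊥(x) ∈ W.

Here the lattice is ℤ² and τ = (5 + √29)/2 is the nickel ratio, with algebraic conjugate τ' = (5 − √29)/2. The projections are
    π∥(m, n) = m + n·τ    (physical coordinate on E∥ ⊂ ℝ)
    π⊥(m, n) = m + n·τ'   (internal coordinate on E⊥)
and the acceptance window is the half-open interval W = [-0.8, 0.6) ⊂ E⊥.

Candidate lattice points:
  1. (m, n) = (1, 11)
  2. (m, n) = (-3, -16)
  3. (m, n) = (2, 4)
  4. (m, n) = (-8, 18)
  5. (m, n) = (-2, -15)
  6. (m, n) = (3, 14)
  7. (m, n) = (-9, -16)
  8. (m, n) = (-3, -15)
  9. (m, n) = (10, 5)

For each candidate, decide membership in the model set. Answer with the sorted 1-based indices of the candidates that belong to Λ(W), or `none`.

2, 6, 8

Compute τ' = (5−√29)/2 = -0.1926, so π⊥(m,n) = m -0.1926·n.
#1 (1,11): internal coord 1 + (11)·τ' = -1.1184; -1.1184 ∉ [-0.8, 0.6) → out
#2 (-3,-16): internal coord -3 + (-16)·τ' = +0.0813; +0.0813 ∈ [-0.8, 0.6) → IN Λ
#3 (2,4): internal coord 2 + (4)·τ' = +1.2297; +1.2297 ∉ [-0.8, 0.6) → out
#4 (-8,18): internal coord -8 + (18)·τ' = -11.4665; -11.4665 ∉ [-0.8, 0.6) → out
#5 (-2,-15): internal coord -2 + (-15)·τ' = +0.8887; +0.8887 ∉ [-0.8, 0.6) → out
#6 (3,14): internal coord 3 + (14)·τ' = +0.3038; +0.3038 ∈ [-0.8, 0.6) → IN Λ
#7 (-9,-16): internal coord -9 + (-16)·τ' = -5.9187; -5.9187 ∉ [-0.8, 0.6) → out
#8 (-3,-15): internal coord -3 + (-15)·τ' = -0.1113; -0.1113 ∈ [-0.8, 0.6) → IN Λ
#9 (10,5): internal coord 10 + (5)·τ' = +9.0371; +9.0371 ∉ [-0.8, 0.6) → out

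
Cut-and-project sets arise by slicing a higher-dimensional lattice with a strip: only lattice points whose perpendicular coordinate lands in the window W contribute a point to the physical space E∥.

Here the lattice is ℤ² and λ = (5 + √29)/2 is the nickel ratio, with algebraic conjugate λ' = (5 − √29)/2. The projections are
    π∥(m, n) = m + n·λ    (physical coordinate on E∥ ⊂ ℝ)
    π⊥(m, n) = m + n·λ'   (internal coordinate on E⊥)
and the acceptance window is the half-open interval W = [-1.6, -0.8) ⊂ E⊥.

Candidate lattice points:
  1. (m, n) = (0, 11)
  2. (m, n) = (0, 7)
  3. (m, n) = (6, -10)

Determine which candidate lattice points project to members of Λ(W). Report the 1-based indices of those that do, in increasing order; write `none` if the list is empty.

2

Numerically λ ≈ 5.192582 and λ' = −1/λ ≈ -0.192582.
[1] lift (0,11): star map gives -2.118406; window check -1.6 ≤ -2.118406 < -0.8 is false → out
[2] lift (0,7): star map gives -1.348077; window check -1.6 ≤ -1.348077 < -0.8 is true → IN Λ
[3] lift (6,-10): star map gives 7.925824; window check -1.6 ≤ 7.925824 < -0.8 is false → out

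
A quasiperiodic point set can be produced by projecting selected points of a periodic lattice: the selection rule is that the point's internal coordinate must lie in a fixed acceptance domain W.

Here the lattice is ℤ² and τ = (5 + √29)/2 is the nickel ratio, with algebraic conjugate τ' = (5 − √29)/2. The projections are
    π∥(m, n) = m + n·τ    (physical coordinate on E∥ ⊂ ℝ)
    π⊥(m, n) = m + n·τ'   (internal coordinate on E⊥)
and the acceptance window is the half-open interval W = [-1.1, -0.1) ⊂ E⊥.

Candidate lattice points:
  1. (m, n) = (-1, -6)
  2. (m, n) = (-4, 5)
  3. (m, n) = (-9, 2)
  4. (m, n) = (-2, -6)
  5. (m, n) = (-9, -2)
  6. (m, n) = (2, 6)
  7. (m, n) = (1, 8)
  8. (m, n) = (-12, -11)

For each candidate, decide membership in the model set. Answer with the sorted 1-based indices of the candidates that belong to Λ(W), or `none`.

4, 7

Numerically τ ≈ 5.192582 and τ' = −1/τ ≈ -0.192582.
candidate 1: (m,n)=(-1,-6) → π∥ = -1-6·τ ≈ -32.155494, π⊥ = -1-6·τ' ≈ 0.155494 ∉ [-1.1, -0.1) ⇒ out
candidate 2: (m,n)=(-4,5) → π∥ = -4+5·τ ≈ 21.962912, π⊥ = -4+5·τ' ≈ -4.962912 ∉ [-1.1, -0.1) ⇒ out
candidate 3: (m,n)=(-9,2) → π∥ = -9+2·τ ≈ 1.385165, π⊥ = -9+2·τ' ≈ -9.385165 ∉ [-1.1, -0.1) ⇒ out
candidate 4: (m,n)=(-2,-6) → π∥ = -2-6·τ ≈ -33.155494, π⊥ = -2-6·τ' ≈ -0.844506 ∈ [-1.1, -0.1) ⇒ IN Λ
candidate 5: (m,n)=(-9,-2) → π∥ = -9-2·τ ≈ -19.385165, π⊥ = -9-2·τ' ≈ -8.614835 ∉ [-1.1, -0.1) ⇒ out
candidate 6: (m,n)=(2,6) → π∥ = 2+6·τ ≈ 33.155494, π⊥ = 2+6·τ' ≈ 0.844506 ∉ [-1.1, -0.1) ⇒ out
candidate 7: (m,n)=(1,8) → π∥ = 1+8·τ ≈ 42.540659, π⊥ = 1+8·τ' ≈ -0.540659 ∈ [-1.1, -0.1) ⇒ IN Λ
candidate 8: (m,n)=(-12,-11) → π∥ = -12-11·τ ≈ -69.118406, π⊥ = -12-11·τ' ≈ -9.881594 ∉ [-1.1, -0.1) ⇒ out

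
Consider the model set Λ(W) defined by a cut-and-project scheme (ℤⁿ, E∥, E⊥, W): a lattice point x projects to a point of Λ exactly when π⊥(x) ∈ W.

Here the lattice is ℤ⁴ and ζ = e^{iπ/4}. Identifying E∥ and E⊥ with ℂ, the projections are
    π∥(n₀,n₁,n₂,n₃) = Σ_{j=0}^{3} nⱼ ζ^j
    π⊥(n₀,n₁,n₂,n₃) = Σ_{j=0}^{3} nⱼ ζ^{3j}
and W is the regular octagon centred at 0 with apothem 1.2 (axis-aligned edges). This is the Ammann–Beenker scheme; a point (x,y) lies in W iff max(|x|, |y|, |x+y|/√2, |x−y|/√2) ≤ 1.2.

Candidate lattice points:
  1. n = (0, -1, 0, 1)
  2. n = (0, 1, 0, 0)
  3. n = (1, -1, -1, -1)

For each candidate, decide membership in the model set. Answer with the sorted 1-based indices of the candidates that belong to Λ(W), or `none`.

With ζ = e^{iπ/4} the internal vectors are ζ^0,ζ^3,ζ^6,ζ^9.
#1 (0, -1, 0, 1): internal (1.414214, 0.000000); octagon support 1.414214 vs apothem 1.2 → ∉ W
#2 (0, 1, 0, 0): internal (-0.707107, 0.707107); octagon support 1.000000 vs apothem 1.2 → ∈ W
#3 (1, -1, -1, -1): internal (1.000000, -0.414214); octagon support 1.000000 vs apothem 1.2 → ∈ W

2, 3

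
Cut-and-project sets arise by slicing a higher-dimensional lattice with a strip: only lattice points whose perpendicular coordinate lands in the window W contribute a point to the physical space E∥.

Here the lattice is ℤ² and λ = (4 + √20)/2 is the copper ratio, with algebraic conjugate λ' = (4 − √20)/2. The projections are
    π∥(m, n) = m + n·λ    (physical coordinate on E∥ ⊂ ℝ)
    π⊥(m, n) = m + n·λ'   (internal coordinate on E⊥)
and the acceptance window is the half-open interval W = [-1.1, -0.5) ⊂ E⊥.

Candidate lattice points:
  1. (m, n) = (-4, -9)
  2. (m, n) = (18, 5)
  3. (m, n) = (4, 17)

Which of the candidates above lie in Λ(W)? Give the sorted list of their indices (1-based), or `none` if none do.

Compute λ' = (4−√20)/2 = -0.236068, so π⊥(m,n) = m -0.236068·n.
candidate 1: (m,n)=(-4,-9) → π∥ = -4-9·λ ≈ -42.124612, π⊥ = -4-9·λ' ≈ -1.875388 ∉ [-1.1, -0.5) ⇒ out
candidate 2: (m,n)=(18,5) → π∥ = 18+5·λ ≈ 39.180340, π⊥ = 18+5·λ' ≈ 16.819660 ∉ [-1.1, -0.5) ⇒ out
candidate 3: (m,n)=(4,17) → π∥ = 4+17·λ ≈ 76.013156, π⊥ = 4+17·λ' ≈ -0.013156 ∉ [-1.1, -0.5) ⇒ out

none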